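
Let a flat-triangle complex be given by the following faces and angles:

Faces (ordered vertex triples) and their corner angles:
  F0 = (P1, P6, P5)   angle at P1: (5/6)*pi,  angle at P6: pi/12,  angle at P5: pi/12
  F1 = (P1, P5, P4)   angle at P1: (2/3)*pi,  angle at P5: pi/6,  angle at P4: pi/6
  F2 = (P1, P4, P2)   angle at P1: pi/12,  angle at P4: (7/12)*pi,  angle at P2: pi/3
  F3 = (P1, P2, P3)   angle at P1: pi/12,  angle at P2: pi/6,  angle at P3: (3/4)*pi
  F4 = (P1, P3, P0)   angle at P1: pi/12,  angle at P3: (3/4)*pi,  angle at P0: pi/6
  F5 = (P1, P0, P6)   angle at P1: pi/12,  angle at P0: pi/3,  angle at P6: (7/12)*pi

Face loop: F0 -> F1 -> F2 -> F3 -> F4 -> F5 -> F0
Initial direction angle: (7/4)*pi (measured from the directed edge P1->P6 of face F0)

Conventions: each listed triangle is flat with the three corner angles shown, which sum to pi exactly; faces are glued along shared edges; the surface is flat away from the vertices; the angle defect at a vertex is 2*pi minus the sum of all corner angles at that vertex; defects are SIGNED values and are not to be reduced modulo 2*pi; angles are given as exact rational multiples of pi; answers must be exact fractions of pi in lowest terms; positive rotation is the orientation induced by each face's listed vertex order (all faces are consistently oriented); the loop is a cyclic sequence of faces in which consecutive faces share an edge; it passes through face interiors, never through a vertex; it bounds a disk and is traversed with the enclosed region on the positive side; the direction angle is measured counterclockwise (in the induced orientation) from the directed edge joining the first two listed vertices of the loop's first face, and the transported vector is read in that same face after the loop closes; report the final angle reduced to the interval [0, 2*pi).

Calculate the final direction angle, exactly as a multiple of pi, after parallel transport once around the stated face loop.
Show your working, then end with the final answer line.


enclosed vertex P1: corner angles sum to (11/6)*pi, defect = 2*pi - (11/6)*pi = pi/6
the final direction is the initial angle plus the enclosed defects, taken mod 2*pi in the induced orientation
final angle = (7/4)*pi + pi/6 = (23/12)*pi (mod 2*pi)

Answer: final direction angle = (23/12)*pi


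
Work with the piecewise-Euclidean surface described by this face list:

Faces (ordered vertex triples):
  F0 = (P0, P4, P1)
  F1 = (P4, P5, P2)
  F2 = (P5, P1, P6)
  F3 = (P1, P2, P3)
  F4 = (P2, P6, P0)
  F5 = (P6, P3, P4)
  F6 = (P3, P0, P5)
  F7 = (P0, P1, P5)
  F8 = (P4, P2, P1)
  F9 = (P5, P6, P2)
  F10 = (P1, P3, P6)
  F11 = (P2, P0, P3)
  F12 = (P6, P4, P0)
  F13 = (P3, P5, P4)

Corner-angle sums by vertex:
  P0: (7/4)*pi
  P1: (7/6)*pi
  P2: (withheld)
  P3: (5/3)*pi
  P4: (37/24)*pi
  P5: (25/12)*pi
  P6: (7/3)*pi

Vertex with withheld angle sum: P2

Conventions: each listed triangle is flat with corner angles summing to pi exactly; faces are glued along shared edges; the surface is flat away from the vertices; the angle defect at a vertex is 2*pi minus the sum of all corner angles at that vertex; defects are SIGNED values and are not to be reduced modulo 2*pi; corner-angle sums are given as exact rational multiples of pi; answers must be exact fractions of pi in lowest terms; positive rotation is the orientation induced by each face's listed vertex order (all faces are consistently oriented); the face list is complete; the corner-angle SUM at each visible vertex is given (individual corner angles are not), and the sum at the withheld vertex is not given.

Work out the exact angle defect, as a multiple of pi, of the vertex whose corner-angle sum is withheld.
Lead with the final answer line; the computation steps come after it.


Answer: defect(P2) = (-35/24)*pi

V = 7, E = 21, F = 14; chi = V - E + F = 0
Gauss-Bonnet: total defect = 2*pi*chi = 0; visible defects sum to (35/24)*pi


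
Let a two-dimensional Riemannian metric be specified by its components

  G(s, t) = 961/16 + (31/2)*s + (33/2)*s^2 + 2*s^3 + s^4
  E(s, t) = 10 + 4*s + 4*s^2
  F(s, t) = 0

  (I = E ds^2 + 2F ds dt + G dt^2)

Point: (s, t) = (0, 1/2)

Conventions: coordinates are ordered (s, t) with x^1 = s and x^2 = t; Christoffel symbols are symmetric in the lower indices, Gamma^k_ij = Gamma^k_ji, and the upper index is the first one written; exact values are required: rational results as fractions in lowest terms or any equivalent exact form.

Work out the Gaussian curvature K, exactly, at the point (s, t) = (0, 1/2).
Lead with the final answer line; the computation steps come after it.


Answer: K = -18/775

E = 10, F = 0, G = 961/16, EG - F^2 = 4805/8 at the point
E_s = 4, E_t = 0, F_s = 0, F_t = 0, G_s = 31/2, G_t = 0
E_tt = 0, F_st = 0, G_ss = 33
Brioschi: K = (det M1 - det M2) / (EG - F^2)^2 with the standard first/second-derivative matrices M1, M2.
M1 = [[-E_tt/2 + F_st - G_ss/2, E_s/2, F_s - E_t/2], [F_t - G_s/2, E, F], [G_t/2, F, G]] = [[-33/2, 2, 0], [-31/4, 10, 0], [0, 0, 961/16]]; det M1 = -287339/32
M2 = [[0, E_t/2, G_s/2], [E_t/2, E, F], [G_s/2, F, G]] = [[0, 0, 31/4], [0, 10, 0], [31/4, 0, 961/16]]; det M2 = -4805/8
det M1 - det M2 = -268119/32; K = -268119/32 / (4805/8)^2 = -18/775


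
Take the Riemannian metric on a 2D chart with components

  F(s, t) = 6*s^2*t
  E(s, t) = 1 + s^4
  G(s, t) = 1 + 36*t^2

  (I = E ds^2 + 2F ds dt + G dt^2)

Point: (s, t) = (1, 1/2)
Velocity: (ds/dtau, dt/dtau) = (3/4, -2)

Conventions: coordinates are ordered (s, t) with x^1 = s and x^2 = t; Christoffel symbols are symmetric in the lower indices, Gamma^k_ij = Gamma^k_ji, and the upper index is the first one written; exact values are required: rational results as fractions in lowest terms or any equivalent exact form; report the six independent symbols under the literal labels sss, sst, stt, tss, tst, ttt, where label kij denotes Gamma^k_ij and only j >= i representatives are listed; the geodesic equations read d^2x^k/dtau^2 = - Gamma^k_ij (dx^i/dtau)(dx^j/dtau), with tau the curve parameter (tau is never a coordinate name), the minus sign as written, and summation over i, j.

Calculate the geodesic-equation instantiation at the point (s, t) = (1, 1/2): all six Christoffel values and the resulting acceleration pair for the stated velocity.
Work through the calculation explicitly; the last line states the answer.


E = 2, F = 3, G = 10 at the point
E_s = 4, E_t = 0, F_s = 6, F_t = 6, G_s = 0, G_t = 36
EG - F^2 = 11;  g^inv = (1/11) * [[10, -3], [-3, 2]]
first-kind symbols [ij,l] = (1/2)(d_i g_jl + d_j g_il - d_l g_ij): [ss,s] = E_s/2 = 2, [ss,t] = F_s - E_t/2 = 6, [st,s] = E_t/2 = 0, [st,t] = G_s/2 = 0, [tt,s] = F_t - G_s/2 = 6, [tt,t] = G_t/2 = 18
Gamma^s_ij = (G*[ij,s] - F*[ij,t])/(EG - F^2), Gamma^t_ij = (E*[ij,t] - F*[ij,s])/(EG - F^2)
Gamma_sss = 2/11, Gamma_sst = 0, Gamma_stt = 6/11, Gamma_tss = 6/11, Gamma_tst = 0, Gamma_ttt = 18/11
d^2s/dtau^2 = -(Gamma_sss*(3/4)^2 + 2*Gamma_sst*(3/4)*(-2) + Gamma_stt*(-2)^2) = -201/88
d^2t/dtau^2 = -(Gamma_tss*(3/4)^2 + 2*Gamma_tst*(3/4)*(-2) + Gamma_ttt*(-2)^2) = -603/88

Answer: Gamma_sss = 2/11, Gamma_sst = 0, Gamma_stt = 6/11, Gamma_tss = 6/11, Gamma_tst = 0, Gamma_ttt = 18/11; accelerations (d^2s/dtau^2, d^2t/dtau^2) = (-201/88, -603/88)


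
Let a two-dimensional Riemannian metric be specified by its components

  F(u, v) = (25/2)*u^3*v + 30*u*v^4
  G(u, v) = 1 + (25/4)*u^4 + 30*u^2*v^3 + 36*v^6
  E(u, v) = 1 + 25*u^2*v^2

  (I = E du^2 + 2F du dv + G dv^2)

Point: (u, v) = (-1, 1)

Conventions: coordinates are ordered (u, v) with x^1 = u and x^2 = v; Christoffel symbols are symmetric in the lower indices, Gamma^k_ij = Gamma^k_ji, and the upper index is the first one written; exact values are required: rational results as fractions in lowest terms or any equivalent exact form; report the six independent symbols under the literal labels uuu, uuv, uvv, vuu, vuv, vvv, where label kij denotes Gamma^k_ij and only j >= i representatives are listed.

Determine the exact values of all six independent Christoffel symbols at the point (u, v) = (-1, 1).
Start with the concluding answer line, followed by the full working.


Answer: Gamma_uuu = -100/393, Gamma_uuv = 100/393, Gamma_uvv = -120/131, Gamma_vuu = 170/393, Gamma_vuv = -170/393, Gamma_vvv = 204/131

E = 26, F = -85/2, G = 293/4 at the point
E_u = -50, E_v = 50, F_u = 135/2, F_v = -265/2, G_u = -85, G_v = 306
EG - F^2 = 393/4;  g^inv = (4/393) * [[293/4, 85/2], [85/2, 26]]
first-kind symbols [ij,l] = (1/2)(d_i g_jl + d_j g_il - d_l g_ij): [uu,u] = E_u/2 = -25, [uu,v] = F_u - E_v/2 = 85/2, [uv,u] = E_v/2 = 25, [uv,v] = G_u/2 = -85/2, [vv,u] = F_v - G_u/2 = -90, [vv,v] = G_v/2 = 153
Gamma^u_ij = (G*[ij,u] - F*[ij,v])/(EG - F^2), Gamma^v_ij = (E*[ij,v] - F*[ij,u])/(EG - F^2)


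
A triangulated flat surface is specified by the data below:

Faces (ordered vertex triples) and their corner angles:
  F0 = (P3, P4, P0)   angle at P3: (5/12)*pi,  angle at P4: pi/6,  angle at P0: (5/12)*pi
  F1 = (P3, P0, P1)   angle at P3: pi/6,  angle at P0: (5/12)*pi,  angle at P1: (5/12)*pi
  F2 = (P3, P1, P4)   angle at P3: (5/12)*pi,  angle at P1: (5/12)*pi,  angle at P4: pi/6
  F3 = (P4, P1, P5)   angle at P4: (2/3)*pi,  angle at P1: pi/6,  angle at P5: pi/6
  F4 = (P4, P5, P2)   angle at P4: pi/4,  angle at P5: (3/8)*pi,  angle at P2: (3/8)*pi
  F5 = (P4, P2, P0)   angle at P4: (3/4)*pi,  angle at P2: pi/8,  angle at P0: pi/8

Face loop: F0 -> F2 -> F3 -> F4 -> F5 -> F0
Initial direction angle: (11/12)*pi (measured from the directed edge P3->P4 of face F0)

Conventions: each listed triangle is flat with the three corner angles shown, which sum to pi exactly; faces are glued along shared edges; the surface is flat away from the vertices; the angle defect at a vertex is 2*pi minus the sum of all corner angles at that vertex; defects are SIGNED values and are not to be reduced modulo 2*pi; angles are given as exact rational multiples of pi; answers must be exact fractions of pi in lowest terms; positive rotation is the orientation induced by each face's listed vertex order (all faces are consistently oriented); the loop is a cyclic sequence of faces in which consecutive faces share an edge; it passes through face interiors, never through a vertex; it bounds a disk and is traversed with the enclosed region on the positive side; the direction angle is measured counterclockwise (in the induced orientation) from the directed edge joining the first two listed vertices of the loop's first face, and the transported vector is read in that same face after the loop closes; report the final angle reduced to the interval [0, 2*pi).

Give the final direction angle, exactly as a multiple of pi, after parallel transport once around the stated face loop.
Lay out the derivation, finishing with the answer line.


enclosed vertex P4: corner angles sum to 2*pi, defect = 2*pi - 2*pi = 0
final direction = starting direction + enclosed defect total, reduced mod 2*pi (induced orientation)
final angle = (11/12)*pi + 0 = (11/12)*pi (mod 2*pi)

Answer: final direction angle = (11/12)*pi


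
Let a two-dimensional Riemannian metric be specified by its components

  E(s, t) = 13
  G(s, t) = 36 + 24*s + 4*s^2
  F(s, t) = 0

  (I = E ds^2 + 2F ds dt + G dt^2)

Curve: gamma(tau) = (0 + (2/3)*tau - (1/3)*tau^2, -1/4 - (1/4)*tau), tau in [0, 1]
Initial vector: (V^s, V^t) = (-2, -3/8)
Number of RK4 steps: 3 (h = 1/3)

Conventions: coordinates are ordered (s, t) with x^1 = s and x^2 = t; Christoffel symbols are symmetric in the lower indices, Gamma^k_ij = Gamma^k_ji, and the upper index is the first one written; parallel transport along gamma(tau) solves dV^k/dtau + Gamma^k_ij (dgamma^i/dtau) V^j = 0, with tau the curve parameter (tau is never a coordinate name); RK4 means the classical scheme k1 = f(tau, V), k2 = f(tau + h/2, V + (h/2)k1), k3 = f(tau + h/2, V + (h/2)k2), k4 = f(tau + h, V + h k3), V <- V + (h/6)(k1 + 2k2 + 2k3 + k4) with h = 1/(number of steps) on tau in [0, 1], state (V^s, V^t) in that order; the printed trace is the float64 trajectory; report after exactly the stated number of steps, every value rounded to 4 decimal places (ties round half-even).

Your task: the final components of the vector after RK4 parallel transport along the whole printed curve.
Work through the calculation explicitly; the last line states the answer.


gamma'(tau) = (2/3 - (2/3)*tau, -1/4); f(tau, V)^k = -Gamma^k_ij(gamma(tau)) gamma'^i(tau) V^j; h = 1/3; intermediate values shown to 6 dp
curve data and Christoffel symbols at the stage parameters:
  tau = 0.000000: gamma = (0.000000, -0.250000), gamma' = (0.666667, -0.250000); Gamma_sss = 0.000000, Gamma_sst = 0.000000, Gamma_stt = -0.923077, Gamma_tss = 0.000000, Gamma_tst = 0.333333, Gamma_ttt = 0.000000
  tau = 0.166667: gamma = (0.101852, -0.291667), gamma' = (0.555556, -0.250000); Gamma_sss = 0.000000, Gamma_sst = 0.000000, Gamma_stt = -0.954416, Gamma_tss = 0.000000, Gamma_tst = 0.322388, Gamma_ttt = 0.000000
  tau = 0.333333: gamma = (0.185185, -0.333333), gamma' = (0.444444, -0.250000); Gamma_sss = 0.000000, Gamma_sst = 0.000000, Gamma_stt = -0.980057, Gamma_tss = 0.000000, Gamma_tst = 0.313953, Gamma_ttt = 0.000000
  tau = 0.500000: gamma = (0.250000, -0.375000), gamma' = (0.333333, -0.250000); Gamma_sss = 0.000000, Gamma_sst = 0.000000, Gamma_stt = -1.000000, Gamma_tss = 0.000000, Gamma_tst = 0.307692, Gamma_ttt = 0.000000
  tau = 0.666667: gamma = (0.296296, -0.416667), gamma' = (0.222222, -0.250000); Gamma_sss = 0.000000, Gamma_sst = 0.000000, Gamma_stt = -1.014245, Gamma_tss = 0.000000, Gamma_tst = 0.303371, Gamma_ttt = 0.000000
  tau = 0.833333: gamma = (0.324074, -0.458333), gamma' = (0.111111, -0.250000); Gamma_sss = 0.000000, Gamma_sst = 0.000000, Gamma_stt = -1.022792, Gamma_tss = 0.000000, Gamma_tst = 0.300836, Gamma_ttt = 0.000000
  tau = 1.000000: gamma = (0.333333, -0.500000), gamma' = (0.000000, -0.250000); Gamma_sss = 0.000000, Gamma_sst = 0.000000, Gamma_stt = -1.025641, Gamma_tss = 0.000000, Gamma_tst = 0.300000, Gamma_ttt = 0.000000
step 0: V^s = -2.0000, V^t = -0.3750
step 1: k1 = (0.086538, -0.083333), k2 = (0.092790, -0.090380), k3 = (0.093071, -0.090086), k4 = (0.099238, -0.098026); V <- V + (h/6)(k1 + 2k2 + 2k3 + k4): V^s = -1.9690, V^t = -0.4051
step 2: k1 = (0.099262, -0.098016), k2 = (0.105366, -0.106964), k3 = (0.105739, -0.106733), k4 = (0.111746, -0.116953); V <- V + (h/6)(k1 + 2k2 + 2k3 + k4): V^s = -1.9338, V^t = -0.4408
step 3: k1 = (0.111773, -0.116951), k2 = (0.117699, -0.128655), k3 = (0.118198, -0.128516), k4 = (0.124014, -0.142084); V <- V + (h/6)(k1 + 2k2 + 2k3 + k4): V^s = -1.8945, V^t = -0.4838

Answer: V^s = -1.8945, V^t = -0.4838


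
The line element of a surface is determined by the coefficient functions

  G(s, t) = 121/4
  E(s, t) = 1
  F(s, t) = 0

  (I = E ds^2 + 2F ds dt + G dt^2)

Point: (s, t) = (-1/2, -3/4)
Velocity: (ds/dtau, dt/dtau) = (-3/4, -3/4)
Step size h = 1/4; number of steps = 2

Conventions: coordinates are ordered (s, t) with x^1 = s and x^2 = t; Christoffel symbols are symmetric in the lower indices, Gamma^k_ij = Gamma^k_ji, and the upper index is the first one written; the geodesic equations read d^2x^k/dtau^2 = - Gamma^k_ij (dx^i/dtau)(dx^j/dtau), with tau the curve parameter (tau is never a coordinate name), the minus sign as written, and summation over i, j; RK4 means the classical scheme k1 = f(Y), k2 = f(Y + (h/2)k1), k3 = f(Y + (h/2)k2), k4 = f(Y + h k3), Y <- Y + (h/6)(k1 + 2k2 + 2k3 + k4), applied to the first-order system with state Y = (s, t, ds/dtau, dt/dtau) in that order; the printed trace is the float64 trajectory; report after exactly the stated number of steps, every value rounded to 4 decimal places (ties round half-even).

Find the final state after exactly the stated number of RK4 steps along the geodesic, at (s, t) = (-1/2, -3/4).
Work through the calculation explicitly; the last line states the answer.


f(Y) = (ds/dtau, dt/dtau, -Gamma^s_ij Y'^i Y'^j, -Gamma^t_ij Y'^i Y'^j) with the Gammas evaluated at the stage position; h = 0.250000; intermediate values shown to 6 dp
step 0: s = -0.5000, t = -0.7500, ds/dtau = -0.7500, dt/dtau = -0.7500
step 1:
  k1: at (s, t) = (-0.500000, -0.750000), (ds/dtau, dt/dtau) = (-0.750000, -0.750000); Gamma_sss = 0.000000, Gamma_sst = 0.000000, Gamma_stt = 0.000000, Gamma_tss = 0.000000, Gamma_tst = 0.000000, Gamma_ttt = 0.000000; k1 = (-0.750000, -0.750000, 0.000000, 0.000000)
  k2: at (s, t) = (-0.593750, -0.843750), (ds/dtau, dt/dtau) = (-0.750000, -0.750000); Gamma_sss = 0.000000, Gamma_sst = 0.000000, Gamma_stt = 0.000000, Gamma_tss = 0.000000, Gamma_tst = 0.000000, Gamma_ttt = 0.000000; k2 = (-0.750000, -0.750000, 0.000000, 0.000000)
  k3: at (s, t) = (-0.593750, -0.843750), (ds/dtau, dt/dtau) = (-0.750000, -0.750000); Gamma_sss = 0.000000, Gamma_sst = 0.000000, Gamma_stt = 0.000000, Gamma_tss = 0.000000, Gamma_tst = 0.000000, Gamma_ttt = 0.000000; k3 = (-0.750000, -0.750000, 0.000000, 0.000000)
  k4: at (s, t) = (-0.687500, -0.937500), (ds/dtau, dt/dtau) = (-0.750000, -0.750000); Gamma_sss = 0.000000, Gamma_sst = 0.000000, Gamma_stt = 0.000000, Gamma_tss = 0.000000, Gamma_tst = 0.000000, Gamma_ttt = 0.000000; k4 = (-0.750000, -0.750000, 0.000000, 0.000000)
  Y <- Y + (h/6)(k1 + 2k2 + 2k3 + k4): s = -0.6875, t = -0.9375, ds/dtau = -0.7500, dt/dtau = -0.7500
step 2:
  k1: at (s, t) = (-0.687500, -0.937500), (ds/dtau, dt/dtau) = (-0.750000, -0.750000); Gamma_sss = 0.000000, Gamma_sst = 0.000000, Gamma_stt = 0.000000, Gamma_tss = 0.000000, Gamma_tst = 0.000000, Gamma_ttt = 0.000000; k1 = (-0.750000, -0.750000, 0.000000, 0.000000)
  k2: at (s, t) = (-0.781250, -1.031250), (ds/dtau, dt/dtau) = (-0.750000, -0.750000); Gamma_sss = 0.000000, Gamma_sst = 0.000000, Gamma_stt = 0.000000, Gamma_tss = 0.000000, Gamma_tst = 0.000000, Gamma_ttt = 0.000000; k2 = (-0.750000, -0.750000, 0.000000, 0.000000)
  k3: at (s, t) = (-0.781250, -1.031250), (ds/dtau, dt/dtau) = (-0.750000, -0.750000); Gamma_sss = 0.000000, Gamma_sst = 0.000000, Gamma_stt = 0.000000, Gamma_tss = 0.000000, Gamma_tst = 0.000000, Gamma_ttt = 0.000000; k3 = (-0.750000, -0.750000, 0.000000, 0.000000)
  k4: at (s, t) = (-0.875000, -1.125000), (ds/dtau, dt/dtau) = (-0.750000, -0.750000); Gamma_sss = 0.000000, Gamma_sst = 0.000000, Gamma_stt = 0.000000, Gamma_tss = 0.000000, Gamma_tst = 0.000000, Gamma_ttt = 0.000000; k4 = (-0.750000, -0.750000, 0.000000, 0.000000)
  Y <- Y + (h/6)(k1 + 2k2 + 2k3 + k4): s = -0.8750, t = -1.1250, ds/dtau = -0.7500, dt/dtau = -0.7500

Answer: s = -0.8750, t = -1.1250, ds/dtau = -0.7500, dt/dtau = -0.7500


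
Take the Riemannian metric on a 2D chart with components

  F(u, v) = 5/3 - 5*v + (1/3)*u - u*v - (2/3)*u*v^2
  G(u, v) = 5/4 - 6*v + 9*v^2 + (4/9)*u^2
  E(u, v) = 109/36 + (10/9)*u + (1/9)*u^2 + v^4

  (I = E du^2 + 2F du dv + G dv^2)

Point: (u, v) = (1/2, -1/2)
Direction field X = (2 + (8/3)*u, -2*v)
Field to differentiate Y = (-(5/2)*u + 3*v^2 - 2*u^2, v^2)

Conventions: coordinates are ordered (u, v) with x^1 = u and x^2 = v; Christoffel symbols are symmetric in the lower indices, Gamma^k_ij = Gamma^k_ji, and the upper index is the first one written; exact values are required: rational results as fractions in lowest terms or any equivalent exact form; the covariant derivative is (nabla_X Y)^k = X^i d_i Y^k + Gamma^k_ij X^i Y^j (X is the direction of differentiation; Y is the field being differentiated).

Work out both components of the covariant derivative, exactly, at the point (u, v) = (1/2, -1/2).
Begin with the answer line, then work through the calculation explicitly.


Answer: (nabla_X Y)^u = -563012/31389, (nabla_X Y)^v = -225317/125556

E = 529/144, F = 9/2, G = 119/18 at the point
E_u = 11/9, E_v = -1/2, F_u = 2/3, F_v = -31/6, G_u = 4/9, G_v = -15
EG - F^2 = 10463/2592;  g^inv = (2592/10463) * [[119/18, -9/2], [-9/2, 529/144]]
first-kind symbols [ij,l] = (1/2)(d_i g_jl + d_j g_il - d_l g_ij): [uu,u] = E_u/2 = 11/18, [uu,v] = F_u - E_v/2 = 11/12, [uv,u] = E_v/2 = -1/4, [uv,v] = G_u/2 = 2/9, [vv,u] = F_v - G_u/2 = -97/18, [vv,v] = G_v/2 = -15/2
Gamma^u_ij = (G*[ij,u] - F*[ij,v])/(EG - F^2), Gamma^v_ij = (E*[ij,v] - F*[ij,u])/(EG - F^2)
Gamma_uuu = -220/10463, Gamma_uuv = -6876/10463, Gamma_uvv = -4864/10463, Gamma_vuu = 3201/20926, Gamma_vuv = 5032/10463, Gamma_vvv = -8559/10463
X = (10/3, 1), Y = (-1, 1/4) at the point


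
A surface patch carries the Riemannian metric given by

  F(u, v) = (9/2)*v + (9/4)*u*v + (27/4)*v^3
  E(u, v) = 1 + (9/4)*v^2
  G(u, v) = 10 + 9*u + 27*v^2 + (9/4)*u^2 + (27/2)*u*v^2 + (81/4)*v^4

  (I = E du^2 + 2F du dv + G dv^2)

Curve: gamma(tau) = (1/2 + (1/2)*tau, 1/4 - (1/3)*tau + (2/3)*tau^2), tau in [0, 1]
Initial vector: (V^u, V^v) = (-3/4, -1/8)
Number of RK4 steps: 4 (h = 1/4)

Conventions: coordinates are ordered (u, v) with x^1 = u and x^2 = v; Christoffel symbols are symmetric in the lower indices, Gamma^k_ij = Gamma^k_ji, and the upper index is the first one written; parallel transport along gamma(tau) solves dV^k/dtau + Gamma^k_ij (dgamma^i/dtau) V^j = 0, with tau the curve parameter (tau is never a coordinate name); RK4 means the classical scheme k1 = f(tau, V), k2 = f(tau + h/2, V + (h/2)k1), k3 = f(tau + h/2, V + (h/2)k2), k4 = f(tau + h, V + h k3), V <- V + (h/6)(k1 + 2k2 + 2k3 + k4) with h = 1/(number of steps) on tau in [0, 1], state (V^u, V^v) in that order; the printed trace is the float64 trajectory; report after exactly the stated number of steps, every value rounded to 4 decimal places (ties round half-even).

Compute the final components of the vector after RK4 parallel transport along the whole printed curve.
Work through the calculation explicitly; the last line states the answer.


gamma'(tau) = (1/2, -1/3 + (4/3)*tau); f(tau, V)^k = -Gamma^k_ij(gamma(tau)) gamma'^i(tau) V^j; h = 1/4; intermediate values shown to 6 dp
curve data and Christoffel symbols at the stage parameters:
  tau = 0.000000: gamma = (0.500000, 0.250000), gamma' = (0.500000, -0.333333); Gamma_uuu = 0.000000, Gamma_uuv = 0.032343, Gamma_uvv = 0.048515, Gamma_vuu = 0.000000, Gamma_vuv = 0.347689, Gamma_vvv = 0.521534
  tau = 0.125000: gamma = (0.562500, 0.218750), gamma' = (0.500000, -0.166667); Gamma_uuu = 0.000000, Gamma_uuv = 0.027991, Gamma_uvv = 0.036738, Gamma_vuu = 0.000000, Gamma_vuv = 0.346263, Gamma_vvv = 0.454470
  tau = 0.250000: gamma = (0.625000, 0.208333), gamma' = (0.500000, 0.000000); Gamma_uuu = 0.000000, Gamma_uuv = 0.025787, Gamma_uvv = 0.032234, Gamma_vuu = 0.000000, Gamma_vuv = 0.341032, Gamma_vvv = 0.426291
  tau = 0.375000: gamma = (0.687500, 0.218750), gamma' = (0.500000, 0.166667); Gamma_uuu = 0.000000, Gamma_uuv = 0.025714, Gamma_uvv = 0.033749, Gamma_vuu = 0.000000, Gamma_vuv = 0.332785, Gamma_vvv = 0.436780
  tau = 0.500000: gamma = (0.750000, 0.250000), gamma' = (0.500000, 0.333333); Gamma_uuu = 0.000000, Gamma_uuv = 0.027365, Gamma_uvv = 0.041047, Gamma_vuu = 0.000000, Gamma_vuv = 0.321535, Gamma_vvv = 0.482303
  tau = 0.625000: gamma = (0.812500, 0.302083), gamma' = (0.500000, 0.500000); Gamma_uuu = 0.000000, Gamma_uuv = 0.030026, Gamma_uvv = 0.054422, Gamma_vuu = 0.000000, Gamma_vuv = 0.306764, Gamma_vvv = 0.556009
  tau = 0.750000: gamma = (0.875000, 0.375000), gamma' = (0.500000, 0.666667); Gamma_uuu = 0.000000, Gamma_uuv = 0.032738, Gamma_uvv = 0.073661, Gamma_vuu = 0.000000, Gamma_vuv = 0.287825, Gamma_vvv = 0.647606
  tau = 0.875000: gamma = (0.937500, 0.468750), gamma' = (0.500000, 0.833333); Gamma_uuu = 0.000000, Gamma_uuv = 0.034466, Gamma_uvv = 0.096936, Gamma_vuu = 0.000000, Gamma_vuv = 0.264456, Gamma_vvv = 0.743784
  tau = 1.000000: gamma = (1.000000, 0.583333), gamma' = (0.500000, 1.000000); Gamma_uuu = 0.000000, Gamma_uuv = 0.034411, Gamma_uvv = 0.120439, Gamma_vuu = 0.000000, Gamma_vuv = 0.237192, Gamma_vvv = 0.830171
step 0: V^u = -0.7500, V^v = -0.1250
step 1: k1 = (-0.008086, -0.086922), k2 = (-0.002434, -0.030110), k3 = (-0.002487, -0.030761), k4 = (0.001711, 0.022626); V <- V + (h/6)(k1 + 2k2 + 2k3 + k4): V^u = -0.7507, V^v = -0.1328
step 2: k1 = (0.001712, 0.022636), k2 = (0.005617, 0.072700), k3 = (0.005500, 0.071176), k4 = (0.009981, 0.117272); V <- V + (h/6)(k1 + 2k2 + 2k3 + k4): V^u = -0.7493, V^v = -0.1149
step 3: k1 = (0.009980, 0.117260), k2 = (0.015464, 0.157989), k3 = (0.015239, 0.155688), k4 = (0.021247, 0.186795); V <- V + (h/6)(k1 + 2k2 + 2k3 + k4): V^u = -0.7454, V^v = -0.0761
step 4: k1 = (0.021253, 0.186851), k2 = (0.026505, 0.203370), k3 = (0.026284, 0.201673), k4 = (0.028962, 0.199633); V <- V + (h/6)(k1 + 2k2 + 2k3 + k4): V^u = -0.7389, V^v = -0.0263

Answer: V^u = -0.7389, V^v = -0.0263


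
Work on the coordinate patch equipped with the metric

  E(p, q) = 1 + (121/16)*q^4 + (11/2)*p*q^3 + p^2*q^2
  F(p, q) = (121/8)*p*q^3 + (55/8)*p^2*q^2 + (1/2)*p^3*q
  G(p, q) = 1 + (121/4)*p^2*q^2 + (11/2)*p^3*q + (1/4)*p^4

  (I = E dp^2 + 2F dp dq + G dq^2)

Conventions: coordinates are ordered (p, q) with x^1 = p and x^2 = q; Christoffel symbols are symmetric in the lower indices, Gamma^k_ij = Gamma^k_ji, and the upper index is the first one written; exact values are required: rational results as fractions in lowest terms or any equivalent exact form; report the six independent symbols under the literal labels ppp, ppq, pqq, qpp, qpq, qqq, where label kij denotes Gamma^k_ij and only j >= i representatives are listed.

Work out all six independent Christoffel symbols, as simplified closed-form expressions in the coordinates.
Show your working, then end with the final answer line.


E = 1 + (121/16)*q^4 + (11/2)*p*q^3 + p^2*q^2; F = (121/8)*p*q^3 + (55/8)*p^2*q^2 + (1/2)*p^3*q; G = 1 + (121/4)*p^2*q^2 + (11/2)*p^3*q + (1/4)*p^4
Gamma^k_ij = (1/2) g^{kl} (d_i g_jl + d_j g_il - d_l g_ij), with g^inv = (1/(EG-F^2)) [[G, -F], [-F, E]]
first partials: E_p = (11/2)*q^3 + 2*p*q^2, E_q = (121/4)*q^3 + (33/2)*p*q^2 + 2*p^2*q, F_p = (121/8)*q^3 + (55/4)*p*q^2 + (3/2)*p^2*q, F_q = (363/8)*p*q^2 + (55/4)*p^2*q + (1/2)*p^3, G_p = (121/2)*p*q^2 + (33/2)*p^2*q + p^3, G_q = (121/2)*p^2*q + (11/2)*p^3
D = EG - F^2 = 1 + (121/16)*q^4 + (11/2)*p*q^3 + (125/4)*p^2*q^2 + (11/2)*p^3*q + (1/4)*p^4
expanded: Gamma^p_pp = (G E_p - 2F F_p + F E_q)/(2D), Gamma^p_pq = (G E_q - F G_p)/(2D), Gamma^p_qq = (2G F_q - G G_p - F G_q)/(2D), Gamma^q_pp = (2E F_p - E E_q - F E_p)/(2D), Gamma^q_pq = (E G_p - F E_q)/(2D), Gamma^q_qq = (E G_q - 2F F_q + F G_p)/(2D); substitute and cancel common factors

Answer: Gamma_ppp = (16*p*q^2 + 44*q^3)/(4*p^4 + 88*p^3*q + 500*p^2*q^2 + 88*p*q^3 + 121*q^4 + 16), Gamma_ppq = (16*p^2*q + 132*p*q^2 + 242*q^3)/(4*p^4 + 88*p^3*q + 500*p^2*q^2 + 88*p*q^3 + 121*q^4 + 16), Gamma_pqq = (88*p^2*q + 242*p*q^2)/(4*p^4 + 88*p^3*q + 500*p^2*q^2 + 88*p*q^3 + 121*q^4 + 16), Gamma_qpp = (8*p^2*q + 88*p*q^2)/(4*p^4 + 88*p^3*q + 500*p^2*q^2 + 88*p*q^3 + 121*q^4 + 16), Gamma_qpq = (8*p^3 + 132*p^2*q + 484*p*q^2)/(4*p^4 + 88*p^3*q + 500*p^2*q^2 + 88*p*q^3 + 121*q^4 + 16), Gamma_qqq = (44*p^3 + 484*p^2*q)/(4*p^4 + 88*p^3*q + 500*p^2*q^2 + 88*p*q^3 + 121*q^4 + 16)


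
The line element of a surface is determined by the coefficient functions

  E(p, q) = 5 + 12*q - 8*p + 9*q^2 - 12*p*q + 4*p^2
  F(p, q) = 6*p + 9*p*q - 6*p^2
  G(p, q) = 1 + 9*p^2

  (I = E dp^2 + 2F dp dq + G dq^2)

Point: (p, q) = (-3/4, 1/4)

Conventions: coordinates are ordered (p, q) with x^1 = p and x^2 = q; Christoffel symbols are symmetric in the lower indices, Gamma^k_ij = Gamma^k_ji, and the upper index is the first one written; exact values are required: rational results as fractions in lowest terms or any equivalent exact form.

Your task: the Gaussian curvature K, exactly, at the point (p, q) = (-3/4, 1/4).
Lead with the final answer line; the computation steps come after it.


Answer: K = -576/37249

E = 305/16, F = -153/16, G = 97/16, EG - F^2 = 193/8 at the point
E_p = -17, E_q = 51/2, F_p = 69/4, F_q = -27/4, G_p = -27/2, G_q = 0
E_qq = 18, F_pq = 9, G_pp = 18
Brioschi: K = (det M1 - det M2) / (EG - F^2)^2 with the standard first/second-derivative matrices M1, M2.
M1 = [[-E_qq/2 + F_pq - G_pp/2, E_p/2, F_p - E_q/2], [F_q - G_p/2, E, F], [G_q/2, F, G]] = [[-9, -17/2, 9/2], [0, 305/16, -153/16], [0, -153/16, 97/16]]; det M1 = -1737/8
M2 = [[0, E_q/2, G_p/2], [E_q/2, E, F], [G_p/2, F, G]] = [[0, 51/4, -27/4], [51/4, 305/16, -153/16], [-27/4, -153/16, 97/16]]; det M2 = -1665/8
det M1 - det M2 = -9; K = -9 / (193/8)^2 = -576/37249


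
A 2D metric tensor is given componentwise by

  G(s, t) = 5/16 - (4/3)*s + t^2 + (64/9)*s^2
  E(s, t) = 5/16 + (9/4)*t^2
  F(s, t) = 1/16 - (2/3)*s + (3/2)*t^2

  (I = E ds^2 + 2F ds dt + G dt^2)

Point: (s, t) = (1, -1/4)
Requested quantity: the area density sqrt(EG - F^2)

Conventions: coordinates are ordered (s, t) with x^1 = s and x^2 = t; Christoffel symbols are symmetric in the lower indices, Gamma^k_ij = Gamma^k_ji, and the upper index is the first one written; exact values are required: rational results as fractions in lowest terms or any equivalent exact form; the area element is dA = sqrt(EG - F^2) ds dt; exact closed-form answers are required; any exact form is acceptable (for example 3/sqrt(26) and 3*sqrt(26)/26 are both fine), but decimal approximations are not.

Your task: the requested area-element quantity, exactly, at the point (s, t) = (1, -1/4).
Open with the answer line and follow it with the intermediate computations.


Answer: sqrt(EG - F^2) = sqrt(23293)/96

E = 29/64, F = -49/96, G = 443/72; EG - F^2 = 23293/9216


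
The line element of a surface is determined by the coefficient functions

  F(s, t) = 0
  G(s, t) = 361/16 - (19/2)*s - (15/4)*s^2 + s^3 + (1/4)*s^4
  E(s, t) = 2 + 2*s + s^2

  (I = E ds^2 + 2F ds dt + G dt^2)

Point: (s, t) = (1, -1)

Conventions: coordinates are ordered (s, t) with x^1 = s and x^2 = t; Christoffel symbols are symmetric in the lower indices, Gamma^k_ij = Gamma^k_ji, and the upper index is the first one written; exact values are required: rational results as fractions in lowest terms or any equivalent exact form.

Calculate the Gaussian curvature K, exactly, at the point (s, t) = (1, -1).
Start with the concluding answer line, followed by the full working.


Answer: K = 4/325

E = 5, F = 0, G = 169/16, EG - F^2 = 845/16 at the point
E_s = 4, E_t = 0, F_s = 0, F_t = 0, G_s = -13, G_t = 0
E_tt = 0, F_st = 0, G_ss = 3/2
By Brioschi, K is (det M1 - det M2) divided by (EG - F^2) squared.
M1 = [[-E_tt/2 + F_st - G_ss/2, E_s/2, F_s - E_t/2], [F_t - G_s/2, E, F], [G_t/2, F, G]] = [[-3/4, 2, 0], [13/2, 5, 0], [0, 0, 169/16]]; det M1 = -11323/64
M2 = [[0, E_t/2, G_s/2], [E_t/2, E, F], [G_s/2, F, G]] = [[0, 0, -13/2], [0, 5, 0], [-13/2, 0, 169/16]]; det M2 = -845/4
det M1 - det M2 = 2197/64; K = 2197/64 / (845/16)^2 = 4/325


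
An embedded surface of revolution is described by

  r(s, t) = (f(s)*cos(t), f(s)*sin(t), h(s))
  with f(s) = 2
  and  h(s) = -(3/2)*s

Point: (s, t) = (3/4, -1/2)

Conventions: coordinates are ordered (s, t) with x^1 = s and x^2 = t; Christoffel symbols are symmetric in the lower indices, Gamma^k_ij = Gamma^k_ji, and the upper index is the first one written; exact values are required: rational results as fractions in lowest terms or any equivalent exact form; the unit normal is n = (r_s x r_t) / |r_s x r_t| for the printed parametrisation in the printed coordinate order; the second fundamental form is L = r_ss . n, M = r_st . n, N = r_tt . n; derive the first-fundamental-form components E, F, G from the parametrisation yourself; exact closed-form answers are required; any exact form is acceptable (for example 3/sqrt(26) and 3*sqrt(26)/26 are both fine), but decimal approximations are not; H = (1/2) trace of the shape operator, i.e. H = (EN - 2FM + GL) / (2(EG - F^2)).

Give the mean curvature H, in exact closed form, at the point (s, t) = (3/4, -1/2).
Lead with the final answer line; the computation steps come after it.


Answer: H = -1/4

f = 2, f' = 0, f'' = 0, h' = -3/2, h'' = 0
E = 9/4, F = 0, G = 4; answer radicand W^2 = 9/4
unnormalised second-form numerators: l = 0, m = 0, n = -3; L = l/sqrt(9/4), and similarly M = m/sqrt(W^2), N = n/sqrt(W^2)
H = (E*n - 2*F*m + G*l) / (2*(EG - F^2)*sqrt(W^2)); E*n - 2*F*m + G*l = -27/4, EG - F^2 = 9, so H = (-3/8)/sqrt(9/4)


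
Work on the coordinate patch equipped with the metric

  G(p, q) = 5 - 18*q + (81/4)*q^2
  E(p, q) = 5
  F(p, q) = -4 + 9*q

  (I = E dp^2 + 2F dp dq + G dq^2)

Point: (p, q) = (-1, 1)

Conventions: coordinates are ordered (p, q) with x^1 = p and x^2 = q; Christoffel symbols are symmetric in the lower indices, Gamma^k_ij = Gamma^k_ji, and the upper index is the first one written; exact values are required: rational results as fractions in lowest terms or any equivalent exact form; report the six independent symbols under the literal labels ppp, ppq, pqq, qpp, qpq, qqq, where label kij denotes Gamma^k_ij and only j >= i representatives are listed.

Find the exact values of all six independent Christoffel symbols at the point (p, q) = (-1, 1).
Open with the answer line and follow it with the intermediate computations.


Answer: Gamma_ppp = 0, Gamma_ppq = 0, Gamma_pqq = 4/5, Gamma_qpp = 0, Gamma_qpq = 0, Gamma_qqq = 1

E = 5, F = 5, G = 29/4 at the point
E_p = 0, E_q = 0, F_p = 0, F_q = 9, G_p = 0, G_q = 45/2
EG - F^2 = 45/4;  g^inv = (4/45) * [[29/4, -5], [-5, 5]]
first-kind symbols [ij,l] = (1/2)(d_i g_jl + d_j g_il - d_l g_ij): [pp,p] = E_p/2 = 0, [pp,q] = F_p - E_q/2 = 0, [pq,p] = E_q/2 = 0, [pq,q] = G_p/2 = 0, [qq,p] = F_q - G_p/2 = 9, [qq,q] = G_q/2 = 45/4
Gamma^p_ij = (G*[ij,p] - F*[ij,q])/(EG - F^2), Gamma^q_ij = (E*[ij,q] - F*[ij,p])/(EG - F^2)


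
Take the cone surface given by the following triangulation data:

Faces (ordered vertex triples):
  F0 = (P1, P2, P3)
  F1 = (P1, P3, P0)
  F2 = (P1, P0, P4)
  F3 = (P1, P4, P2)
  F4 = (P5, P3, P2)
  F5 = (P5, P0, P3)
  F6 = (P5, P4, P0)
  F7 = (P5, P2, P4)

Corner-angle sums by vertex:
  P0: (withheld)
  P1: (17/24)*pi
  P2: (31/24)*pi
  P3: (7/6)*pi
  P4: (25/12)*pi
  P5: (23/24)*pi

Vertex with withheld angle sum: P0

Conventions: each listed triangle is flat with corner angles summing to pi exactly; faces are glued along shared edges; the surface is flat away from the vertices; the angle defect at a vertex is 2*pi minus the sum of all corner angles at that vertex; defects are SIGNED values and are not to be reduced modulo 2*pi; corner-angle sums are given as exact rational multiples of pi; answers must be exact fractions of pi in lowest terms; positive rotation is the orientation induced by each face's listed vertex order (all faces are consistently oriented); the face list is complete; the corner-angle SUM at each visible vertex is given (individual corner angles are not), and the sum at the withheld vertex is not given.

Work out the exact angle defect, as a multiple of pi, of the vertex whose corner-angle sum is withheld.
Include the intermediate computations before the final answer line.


V = 6, E = 12, F = 8; chi = V - E + F = 2
Gauss-Bonnet: total defect = 2*pi*chi = 4*pi; visible defects sum to (91/24)*pi

Answer: defect(P0) = (5/24)*pi


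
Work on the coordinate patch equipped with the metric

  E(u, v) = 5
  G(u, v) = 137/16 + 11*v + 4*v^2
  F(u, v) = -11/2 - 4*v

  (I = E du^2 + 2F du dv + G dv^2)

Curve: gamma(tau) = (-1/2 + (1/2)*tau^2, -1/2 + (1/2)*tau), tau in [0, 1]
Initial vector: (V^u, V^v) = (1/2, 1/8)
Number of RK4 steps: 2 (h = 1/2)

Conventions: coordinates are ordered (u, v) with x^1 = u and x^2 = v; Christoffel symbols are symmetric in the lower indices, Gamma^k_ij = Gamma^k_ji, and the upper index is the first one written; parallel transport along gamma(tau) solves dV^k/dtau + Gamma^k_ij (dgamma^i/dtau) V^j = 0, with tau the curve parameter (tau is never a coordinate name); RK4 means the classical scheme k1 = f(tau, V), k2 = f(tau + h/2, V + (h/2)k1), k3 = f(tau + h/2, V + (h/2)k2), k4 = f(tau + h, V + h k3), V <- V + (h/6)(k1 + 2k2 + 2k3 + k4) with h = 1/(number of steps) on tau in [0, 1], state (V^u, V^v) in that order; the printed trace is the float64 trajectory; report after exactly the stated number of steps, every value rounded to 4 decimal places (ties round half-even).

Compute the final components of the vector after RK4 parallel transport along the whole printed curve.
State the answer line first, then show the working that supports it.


Answer: V^u = 0.5227, V^v = 0.1001

gamma'(tau) = (tau, 1/2); f(tau, V)^k = -Gamma^k_ij(gamma(tau)) gamma'^i(tau) V^j; h = 1/2; intermediate values shown to 6 dp
curve data and Christoffel symbols at the stage parameters:
  tau = 0.000000: gamma = (-0.500000, -0.500000), gamma' = (0.000000, 0.500000); Gamma_uuu = 0.000000, Gamma_uuv = 0.000000, Gamma_uvv = -0.496124, Gamma_vuu = 0.000000, Gamma_vuv = 0.000000, Gamma_vvv = 0.434109
  tau = 0.250000: gamma = (-0.468750, -0.375000), gamma' = (0.250000, 0.500000); Gamma_uuu = 0.000000, Gamma_uuv = 0.000000, Gamma_uvv = -0.444444, Gamma_vuu = 0.000000, Gamma_vuv = 0.000000, Gamma_vvv = 0.444444
  tau = 0.500000: gamma = (-0.375000, -0.250000), gamma' = (0.500000, 0.500000); Gamma_uuu = 0.000000, Gamma_uuv = 0.000000, Gamma_uvv = -0.397516, Gamma_vuu = 0.000000, Gamma_vuv = 0.000000, Gamma_vvv = 0.447205
  tau = 0.750000: gamma = (-0.218750, -0.125000), gamma' = (0.750000, 0.500000); Gamma_uuu = 0.000000, Gamma_uuv = 0.000000, Gamma_uvv = -0.355556, Gamma_vuu = 0.000000, Gamma_vuv = 0.000000, Gamma_vvv = 0.444444
  tau = 1.000000: gamma = (0.000000, 0.000000), gamma' = (1.000000, 0.500000); Gamma_uuu = 0.000000, Gamma_uuv = 0.000000, Gamma_uvv = -0.318408, Gamma_vuu = 0.000000, Gamma_vuv = 0.000000, Gamma_vvv = 0.437811
step 0: V^u = 0.5000, V^v = 0.1250
step 1: k1 = (0.031008, -0.027132), k2 = (0.026270, -0.026270), k3 = (0.026318, -0.026318), k4 = (0.022229, -0.025008); V <- V + (h/6)(k1 + 2k2 + 2k3 + k4): V^u = 0.5132, V^v = 0.1119
step 2: k1 = (0.022239, -0.025019), k2 = (0.018780, -0.023475), k3 = (0.018848, -0.023560), k4 = (0.015938, -0.021915); V <- V + (h/6)(k1 + 2k2 + 2k3 + k4): V^u = 0.5227, V^v = 0.1001


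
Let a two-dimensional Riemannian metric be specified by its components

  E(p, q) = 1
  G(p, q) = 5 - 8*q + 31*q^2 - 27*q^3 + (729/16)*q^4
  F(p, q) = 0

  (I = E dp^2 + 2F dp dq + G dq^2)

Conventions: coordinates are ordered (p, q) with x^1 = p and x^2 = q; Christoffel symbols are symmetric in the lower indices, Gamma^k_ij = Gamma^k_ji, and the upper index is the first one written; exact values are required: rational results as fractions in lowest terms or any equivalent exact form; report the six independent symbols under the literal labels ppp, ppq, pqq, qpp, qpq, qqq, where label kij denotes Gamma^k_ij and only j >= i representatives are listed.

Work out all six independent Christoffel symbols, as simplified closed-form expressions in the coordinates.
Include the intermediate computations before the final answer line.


E = 1; F = 0; G = 5 - 8*q + 31*q^2 - 27*q^3 + (729/16)*q^4
Gamma^k_ij = (1/2) g^{kl} (d_i g_jl + d_j g_il - d_l g_ij), with g^inv = (1/(EG-F^2)) [[G, -F], [-F, E]]
first partials: E_p = 0, E_q = 0, F_p = 0, F_q = 0, G_p = 0, G_q = -8 + 62*q - 81*q^2 + (729/4)*q^3
D = EG - F^2 = 5 - 8*q + 31*q^2 - 27*q^3 + (729/16)*q^4
expanded: Gamma^p_pp = (G E_p - 2F F_p + F E_q)/(2D), Gamma^p_pq = (G E_q - F G_p)/(2D), Gamma^p_qq = (2G F_q - G G_p - F G_q)/(2D), Gamma^q_pp = (2E F_p - E E_q - F E_p)/(2D), Gamma^q_pq = (E G_p - F E_q)/(2D), Gamma^q_qq = (E G_q - 2F F_q + F G_p)/(2D); substitute and cancel common factors

Answer: Gamma_ppp = 0, Gamma_ppq = 0, Gamma_pqq = 0, Gamma_qpp = 0, Gamma_qpq = 0, Gamma_qqq = (1458*q^3 - 648*q^2 + 496*q - 64)/(729*q^4 - 432*q^3 + 496*q^2 - 128*q + 80)


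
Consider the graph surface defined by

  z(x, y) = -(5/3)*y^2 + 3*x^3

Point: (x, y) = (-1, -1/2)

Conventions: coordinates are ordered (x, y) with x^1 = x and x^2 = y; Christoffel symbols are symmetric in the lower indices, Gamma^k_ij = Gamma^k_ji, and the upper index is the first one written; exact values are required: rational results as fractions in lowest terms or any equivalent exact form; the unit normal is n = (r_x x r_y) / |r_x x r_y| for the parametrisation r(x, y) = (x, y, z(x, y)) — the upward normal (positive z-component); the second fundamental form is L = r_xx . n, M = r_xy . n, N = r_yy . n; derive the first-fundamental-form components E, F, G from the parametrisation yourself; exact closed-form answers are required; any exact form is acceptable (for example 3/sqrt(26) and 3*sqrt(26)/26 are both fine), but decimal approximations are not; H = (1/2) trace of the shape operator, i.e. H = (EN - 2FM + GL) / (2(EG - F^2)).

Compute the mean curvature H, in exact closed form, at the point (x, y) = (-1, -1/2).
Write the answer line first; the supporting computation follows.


Answer: H = -4608*sqrt(763)/582169

z_x = 9, z_y = 5/3, z_xx = -18, z_xy = 0, z_yy = -10/3
E = 82, F = 15, G = 34/9; answer radicand W^2 = 763/9
unnormalised second-form numerators: l = -18, m = 0, n = -10/3; L = l/sqrt(763/9), and similarly M = m/sqrt(W^2), N = n/sqrt(W^2)
H = (E*n - 2*F*m + G*l) / (2*(EG - F^2)*sqrt(W^2)); E*n - 2*F*m + G*l = -1024/3, EG - F^2 = 763/9, so H = (-1536/763)/sqrt(763/9)
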